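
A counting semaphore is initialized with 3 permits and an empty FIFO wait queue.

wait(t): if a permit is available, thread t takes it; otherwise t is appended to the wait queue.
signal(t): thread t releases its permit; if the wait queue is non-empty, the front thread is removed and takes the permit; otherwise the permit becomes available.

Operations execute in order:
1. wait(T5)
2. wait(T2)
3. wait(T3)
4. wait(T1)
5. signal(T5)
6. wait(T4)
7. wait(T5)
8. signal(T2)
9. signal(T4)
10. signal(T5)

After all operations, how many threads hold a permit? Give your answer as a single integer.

Step 1: wait(T5) -> count=2 queue=[] holders={T5}
Step 2: wait(T2) -> count=1 queue=[] holders={T2,T5}
Step 3: wait(T3) -> count=0 queue=[] holders={T2,T3,T5}
Step 4: wait(T1) -> count=0 queue=[T1] holders={T2,T3,T5}
Step 5: signal(T5) -> count=0 queue=[] holders={T1,T2,T3}
Step 6: wait(T4) -> count=0 queue=[T4] holders={T1,T2,T3}
Step 7: wait(T5) -> count=0 queue=[T4,T5] holders={T1,T2,T3}
Step 8: signal(T2) -> count=0 queue=[T5] holders={T1,T3,T4}
Step 9: signal(T4) -> count=0 queue=[] holders={T1,T3,T5}
Step 10: signal(T5) -> count=1 queue=[] holders={T1,T3}
Final holders: {T1,T3} -> 2 thread(s)

Answer: 2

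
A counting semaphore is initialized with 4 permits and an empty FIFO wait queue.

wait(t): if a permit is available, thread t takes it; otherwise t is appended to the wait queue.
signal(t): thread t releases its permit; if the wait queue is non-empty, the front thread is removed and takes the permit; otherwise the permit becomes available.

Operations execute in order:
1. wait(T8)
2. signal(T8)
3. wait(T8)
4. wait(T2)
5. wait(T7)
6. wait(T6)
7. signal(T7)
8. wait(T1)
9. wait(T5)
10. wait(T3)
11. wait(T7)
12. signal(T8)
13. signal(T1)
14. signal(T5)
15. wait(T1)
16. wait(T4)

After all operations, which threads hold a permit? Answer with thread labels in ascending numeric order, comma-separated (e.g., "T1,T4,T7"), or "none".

Step 1: wait(T8) -> count=3 queue=[] holders={T8}
Step 2: signal(T8) -> count=4 queue=[] holders={none}
Step 3: wait(T8) -> count=3 queue=[] holders={T8}
Step 4: wait(T2) -> count=2 queue=[] holders={T2,T8}
Step 5: wait(T7) -> count=1 queue=[] holders={T2,T7,T8}
Step 6: wait(T6) -> count=0 queue=[] holders={T2,T6,T7,T8}
Step 7: signal(T7) -> count=1 queue=[] holders={T2,T6,T8}
Step 8: wait(T1) -> count=0 queue=[] holders={T1,T2,T6,T8}
Step 9: wait(T5) -> count=0 queue=[T5] holders={T1,T2,T6,T8}
Step 10: wait(T3) -> count=0 queue=[T5,T3] holders={T1,T2,T6,T8}
Step 11: wait(T7) -> count=0 queue=[T5,T3,T7] holders={T1,T2,T6,T8}
Step 12: signal(T8) -> count=0 queue=[T3,T7] holders={T1,T2,T5,T6}
Step 13: signal(T1) -> count=0 queue=[T7] holders={T2,T3,T5,T6}
Step 14: signal(T5) -> count=0 queue=[] holders={T2,T3,T6,T7}
Step 15: wait(T1) -> count=0 queue=[T1] holders={T2,T3,T6,T7}
Step 16: wait(T4) -> count=0 queue=[T1,T4] holders={T2,T3,T6,T7}
Final holders: T2,T3,T6,T7

Answer: T2,T3,T6,T7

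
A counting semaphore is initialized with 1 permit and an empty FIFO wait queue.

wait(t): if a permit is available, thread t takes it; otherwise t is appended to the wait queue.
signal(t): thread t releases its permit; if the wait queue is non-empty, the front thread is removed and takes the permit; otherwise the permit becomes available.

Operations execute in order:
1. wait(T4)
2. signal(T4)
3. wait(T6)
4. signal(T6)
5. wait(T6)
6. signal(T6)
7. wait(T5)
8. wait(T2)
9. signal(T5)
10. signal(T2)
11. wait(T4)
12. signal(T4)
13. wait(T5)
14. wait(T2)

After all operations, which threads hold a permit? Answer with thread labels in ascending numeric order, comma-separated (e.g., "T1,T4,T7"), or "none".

Answer: T5

Derivation:
Step 1: wait(T4) -> count=0 queue=[] holders={T4}
Step 2: signal(T4) -> count=1 queue=[] holders={none}
Step 3: wait(T6) -> count=0 queue=[] holders={T6}
Step 4: signal(T6) -> count=1 queue=[] holders={none}
Step 5: wait(T6) -> count=0 queue=[] holders={T6}
Step 6: signal(T6) -> count=1 queue=[] holders={none}
Step 7: wait(T5) -> count=0 queue=[] holders={T5}
Step 8: wait(T2) -> count=0 queue=[T2] holders={T5}
Step 9: signal(T5) -> count=0 queue=[] holders={T2}
Step 10: signal(T2) -> count=1 queue=[] holders={none}
Step 11: wait(T4) -> count=0 queue=[] holders={T4}
Step 12: signal(T4) -> count=1 queue=[] holders={none}
Step 13: wait(T5) -> count=0 queue=[] holders={T5}
Step 14: wait(T2) -> count=0 queue=[T2] holders={T5}
Final holders: T5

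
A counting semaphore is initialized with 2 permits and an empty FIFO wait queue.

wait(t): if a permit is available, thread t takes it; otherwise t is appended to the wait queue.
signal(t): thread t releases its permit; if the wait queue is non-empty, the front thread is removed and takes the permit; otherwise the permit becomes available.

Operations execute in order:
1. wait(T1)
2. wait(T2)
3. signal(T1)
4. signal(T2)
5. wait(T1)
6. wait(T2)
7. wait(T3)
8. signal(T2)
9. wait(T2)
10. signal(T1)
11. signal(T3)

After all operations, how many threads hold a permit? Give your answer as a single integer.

Answer: 1

Derivation:
Step 1: wait(T1) -> count=1 queue=[] holders={T1}
Step 2: wait(T2) -> count=0 queue=[] holders={T1,T2}
Step 3: signal(T1) -> count=1 queue=[] holders={T2}
Step 4: signal(T2) -> count=2 queue=[] holders={none}
Step 5: wait(T1) -> count=1 queue=[] holders={T1}
Step 6: wait(T2) -> count=0 queue=[] holders={T1,T2}
Step 7: wait(T3) -> count=0 queue=[T3] holders={T1,T2}
Step 8: signal(T2) -> count=0 queue=[] holders={T1,T3}
Step 9: wait(T2) -> count=0 queue=[T2] holders={T1,T3}
Step 10: signal(T1) -> count=0 queue=[] holders={T2,T3}
Step 11: signal(T3) -> count=1 queue=[] holders={T2}
Final holders: {T2} -> 1 thread(s)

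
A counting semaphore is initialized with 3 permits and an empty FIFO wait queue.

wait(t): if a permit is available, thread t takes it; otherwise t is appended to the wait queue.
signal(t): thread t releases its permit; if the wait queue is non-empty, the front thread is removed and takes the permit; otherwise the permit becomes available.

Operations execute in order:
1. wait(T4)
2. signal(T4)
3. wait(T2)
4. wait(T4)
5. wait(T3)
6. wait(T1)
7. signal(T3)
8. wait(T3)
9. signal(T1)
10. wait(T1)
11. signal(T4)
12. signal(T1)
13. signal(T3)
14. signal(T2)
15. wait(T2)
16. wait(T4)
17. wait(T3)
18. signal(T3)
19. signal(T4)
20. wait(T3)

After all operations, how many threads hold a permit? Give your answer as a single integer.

Answer: 2

Derivation:
Step 1: wait(T4) -> count=2 queue=[] holders={T4}
Step 2: signal(T4) -> count=3 queue=[] holders={none}
Step 3: wait(T2) -> count=2 queue=[] holders={T2}
Step 4: wait(T4) -> count=1 queue=[] holders={T2,T4}
Step 5: wait(T3) -> count=0 queue=[] holders={T2,T3,T4}
Step 6: wait(T1) -> count=0 queue=[T1] holders={T2,T3,T4}
Step 7: signal(T3) -> count=0 queue=[] holders={T1,T2,T4}
Step 8: wait(T3) -> count=0 queue=[T3] holders={T1,T2,T4}
Step 9: signal(T1) -> count=0 queue=[] holders={T2,T3,T4}
Step 10: wait(T1) -> count=0 queue=[T1] holders={T2,T3,T4}
Step 11: signal(T4) -> count=0 queue=[] holders={T1,T2,T3}
Step 12: signal(T1) -> count=1 queue=[] holders={T2,T3}
Step 13: signal(T3) -> count=2 queue=[] holders={T2}
Step 14: signal(T2) -> count=3 queue=[] holders={none}
Step 15: wait(T2) -> count=2 queue=[] holders={T2}
Step 16: wait(T4) -> count=1 queue=[] holders={T2,T4}
Step 17: wait(T3) -> count=0 queue=[] holders={T2,T3,T4}
Step 18: signal(T3) -> count=1 queue=[] holders={T2,T4}
Step 19: signal(T4) -> count=2 queue=[] holders={T2}
Step 20: wait(T3) -> count=1 queue=[] holders={T2,T3}
Final holders: {T2,T3} -> 2 thread(s)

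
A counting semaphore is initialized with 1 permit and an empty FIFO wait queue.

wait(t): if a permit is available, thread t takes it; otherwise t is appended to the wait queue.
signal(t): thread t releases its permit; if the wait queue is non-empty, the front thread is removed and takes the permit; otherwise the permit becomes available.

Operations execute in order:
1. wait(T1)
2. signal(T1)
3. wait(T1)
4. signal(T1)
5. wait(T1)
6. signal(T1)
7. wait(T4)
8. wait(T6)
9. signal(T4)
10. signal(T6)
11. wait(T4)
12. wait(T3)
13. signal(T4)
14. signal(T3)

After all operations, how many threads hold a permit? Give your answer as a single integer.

Answer: 0

Derivation:
Step 1: wait(T1) -> count=0 queue=[] holders={T1}
Step 2: signal(T1) -> count=1 queue=[] holders={none}
Step 3: wait(T1) -> count=0 queue=[] holders={T1}
Step 4: signal(T1) -> count=1 queue=[] holders={none}
Step 5: wait(T1) -> count=0 queue=[] holders={T1}
Step 6: signal(T1) -> count=1 queue=[] holders={none}
Step 7: wait(T4) -> count=0 queue=[] holders={T4}
Step 8: wait(T6) -> count=0 queue=[T6] holders={T4}
Step 9: signal(T4) -> count=0 queue=[] holders={T6}
Step 10: signal(T6) -> count=1 queue=[] holders={none}
Step 11: wait(T4) -> count=0 queue=[] holders={T4}
Step 12: wait(T3) -> count=0 queue=[T3] holders={T4}
Step 13: signal(T4) -> count=0 queue=[] holders={T3}
Step 14: signal(T3) -> count=1 queue=[] holders={none}
Final holders: {none} -> 0 thread(s)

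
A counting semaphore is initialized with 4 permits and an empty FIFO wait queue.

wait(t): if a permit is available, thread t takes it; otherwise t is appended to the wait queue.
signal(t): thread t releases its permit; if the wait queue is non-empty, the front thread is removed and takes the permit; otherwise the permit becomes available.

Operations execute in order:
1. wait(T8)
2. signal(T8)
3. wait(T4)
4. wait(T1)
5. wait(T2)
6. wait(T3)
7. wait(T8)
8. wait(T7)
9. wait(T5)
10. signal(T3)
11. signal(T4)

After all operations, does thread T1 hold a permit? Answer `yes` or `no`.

Answer: yes

Derivation:
Step 1: wait(T8) -> count=3 queue=[] holders={T8}
Step 2: signal(T8) -> count=4 queue=[] holders={none}
Step 3: wait(T4) -> count=3 queue=[] holders={T4}
Step 4: wait(T1) -> count=2 queue=[] holders={T1,T4}
Step 5: wait(T2) -> count=1 queue=[] holders={T1,T2,T4}
Step 6: wait(T3) -> count=0 queue=[] holders={T1,T2,T3,T4}
Step 7: wait(T8) -> count=0 queue=[T8] holders={T1,T2,T3,T4}
Step 8: wait(T7) -> count=0 queue=[T8,T7] holders={T1,T2,T3,T4}
Step 9: wait(T5) -> count=0 queue=[T8,T7,T5] holders={T1,T2,T3,T4}
Step 10: signal(T3) -> count=0 queue=[T7,T5] holders={T1,T2,T4,T8}
Step 11: signal(T4) -> count=0 queue=[T5] holders={T1,T2,T7,T8}
Final holders: {T1,T2,T7,T8} -> T1 in holders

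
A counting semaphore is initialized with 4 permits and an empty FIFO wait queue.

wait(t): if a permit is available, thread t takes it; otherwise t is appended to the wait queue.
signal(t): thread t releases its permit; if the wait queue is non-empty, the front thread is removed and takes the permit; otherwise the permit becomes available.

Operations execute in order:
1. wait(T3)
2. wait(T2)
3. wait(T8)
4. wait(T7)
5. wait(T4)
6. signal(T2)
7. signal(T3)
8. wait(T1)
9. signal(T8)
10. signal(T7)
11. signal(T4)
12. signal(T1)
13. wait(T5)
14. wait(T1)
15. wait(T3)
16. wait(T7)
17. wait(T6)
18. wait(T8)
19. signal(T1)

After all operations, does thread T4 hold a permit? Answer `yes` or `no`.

Step 1: wait(T3) -> count=3 queue=[] holders={T3}
Step 2: wait(T2) -> count=2 queue=[] holders={T2,T3}
Step 3: wait(T8) -> count=1 queue=[] holders={T2,T3,T8}
Step 4: wait(T7) -> count=0 queue=[] holders={T2,T3,T7,T8}
Step 5: wait(T4) -> count=0 queue=[T4] holders={T2,T3,T7,T8}
Step 6: signal(T2) -> count=0 queue=[] holders={T3,T4,T7,T8}
Step 7: signal(T3) -> count=1 queue=[] holders={T4,T7,T8}
Step 8: wait(T1) -> count=0 queue=[] holders={T1,T4,T7,T8}
Step 9: signal(T8) -> count=1 queue=[] holders={T1,T4,T7}
Step 10: signal(T7) -> count=2 queue=[] holders={T1,T4}
Step 11: signal(T4) -> count=3 queue=[] holders={T1}
Step 12: signal(T1) -> count=4 queue=[] holders={none}
Step 13: wait(T5) -> count=3 queue=[] holders={T5}
Step 14: wait(T1) -> count=2 queue=[] holders={T1,T5}
Step 15: wait(T3) -> count=1 queue=[] holders={T1,T3,T5}
Step 16: wait(T7) -> count=0 queue=[] holders={T1,T3,T5,T7}
Step 17: wait(T6) -> count=0 queue=[T6] holders={T1,T3,T5,T7}
Step 18: wait(T8) -> count=0 queue=[T6,T8] holders={T1,T3,T5,T7}
Step 19: signal(T1) -> count=0 queue=[T8] holders={T3,T5,T6,T7}
Final holders: {T3,T5,T6,T7} -> T4 not in holders

Answer: no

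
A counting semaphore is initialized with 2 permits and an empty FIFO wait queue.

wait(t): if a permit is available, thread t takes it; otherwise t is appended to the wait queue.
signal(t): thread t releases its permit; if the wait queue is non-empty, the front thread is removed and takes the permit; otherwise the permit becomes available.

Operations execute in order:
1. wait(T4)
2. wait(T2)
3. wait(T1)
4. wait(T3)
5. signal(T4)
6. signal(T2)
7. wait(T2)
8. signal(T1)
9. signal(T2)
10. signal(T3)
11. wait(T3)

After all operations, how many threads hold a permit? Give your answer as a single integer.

Answer: 1

Derivation:
Step 1: wait(T4) -> count=1 queue=[] holders={T4}
Step 2: wait(T2) -> count=0 queue=[] holders={T2,T4}
Step 3: wait(T1) -> count=0 queue=[T1] holders={T2,T4}
Step 4: wait(T3) -> count=0 queue=[T1,T3] holders={T2,T4}
Step 5: signal(T4) -> count=0 queue=[T3] holders={T1,T2}
Step 6: signal(T2) -> count=0 queue=[] holders={T1,T3}
Step 7: wait(T2) -> count=0 queue=[T2] holders={T1,T3}
Step 8: signal(T1) -> count=0 queue=[] holders={T2,T3}
Step 9: signal(T2) -> count=1 queue=[] holders={T3}
Step 10: signal(T3) -> count=2 queue=[] holders={none}
Step 11: wait(T3) -> count=1 queue=[] holders={T3}
Final holders: {T3} -> 1 thread(s)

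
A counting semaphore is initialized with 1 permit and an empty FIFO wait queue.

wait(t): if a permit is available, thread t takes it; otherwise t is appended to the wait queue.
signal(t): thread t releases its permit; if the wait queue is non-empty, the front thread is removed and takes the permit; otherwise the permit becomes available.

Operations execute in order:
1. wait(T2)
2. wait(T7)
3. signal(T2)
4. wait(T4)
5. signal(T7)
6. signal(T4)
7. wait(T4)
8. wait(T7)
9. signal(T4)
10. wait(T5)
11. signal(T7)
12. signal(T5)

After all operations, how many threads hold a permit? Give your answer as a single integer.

Answer: 0

Derivation:
Step 1: wait(T2) -> count=0 queue=[] holders={T2}
Step 2: wait(T7) -> count=0 queue=[T7] holders={T2}
Step 3: signal(T2) -> count=0 queue=[] holders={T7}
Step 4: wait(T4) -> count=0 queue=[T4] holders={T7}
Step 5: signal(T7) -> count=0 queue=[] holders={T4}
Step 6: signal(T4) -> count=1 queue=[] holders={none}
Step 7: wait(T4) -> count=0 queue=[] holders={T4}
Step 8: wait(T7) -> count=0 queue=[T7] holders={T4}
Step 9: signal(T4) -> count=0 queue=[] holders={T7}
Step 10: wait(T5) -> count=0 queue=[T5] holders={T7}
Step 11: signal(T7) -> count=0 queue=[] holders={T5}
Step 12: signal(T5) -> count=1 queue=[] holders={none}
Final holders: {none} -> 0 thread(s)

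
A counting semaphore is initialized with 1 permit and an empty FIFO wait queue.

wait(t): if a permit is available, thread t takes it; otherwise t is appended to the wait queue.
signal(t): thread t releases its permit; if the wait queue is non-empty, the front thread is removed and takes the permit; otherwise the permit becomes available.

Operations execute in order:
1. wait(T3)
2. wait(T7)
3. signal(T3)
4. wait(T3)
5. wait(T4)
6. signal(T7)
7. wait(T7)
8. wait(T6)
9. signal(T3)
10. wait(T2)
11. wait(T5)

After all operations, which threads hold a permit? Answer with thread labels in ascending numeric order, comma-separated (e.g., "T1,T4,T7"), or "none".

Answer: T4

Derivation:
Step 1: wait(T3) -> count=0 queue=[] holders={T3}
Step 2: wait(T7) -> count=0 queue=[T7] holders={T3}
Step 3: signal(T3) -> count=0 queue=[] holders={T7}
Step 4: wait(T3) -> count=0 queue=[T3] holders={T7}
Step 5: wait(T4) -> count=0 queue=[T3,T4] holders={T7}
Step 6: signal(T7) -> count=0 queue=[T4] holders={T3}
Step 7: wait(T7) -> count=0 queue=[T4,T7] holders={T3}
Step 8: wait(T6) -> count=0 queue=[T4,T7,T6] holders={T3}
Step 9: signal(T3) -> count=0 queue=[T7,T6] holders={T4}
Step 10: wait(T2) -> count=0 queue=[T7,T6,T2] holders={T4}
Step 11: wait(T5) -> count=0 queue=[T7,T6,T2,T5] holders={T4}
Final holders: T4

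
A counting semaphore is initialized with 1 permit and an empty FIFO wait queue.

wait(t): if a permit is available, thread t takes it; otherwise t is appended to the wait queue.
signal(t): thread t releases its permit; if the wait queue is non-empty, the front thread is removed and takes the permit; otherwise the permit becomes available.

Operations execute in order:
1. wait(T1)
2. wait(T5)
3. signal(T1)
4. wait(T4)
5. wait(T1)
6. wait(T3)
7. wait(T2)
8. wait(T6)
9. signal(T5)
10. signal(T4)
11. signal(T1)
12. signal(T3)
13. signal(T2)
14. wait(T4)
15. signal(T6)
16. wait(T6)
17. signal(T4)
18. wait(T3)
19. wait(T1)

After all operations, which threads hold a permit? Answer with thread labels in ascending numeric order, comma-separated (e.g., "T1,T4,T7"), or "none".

Step 1: wait(T1) -> count=0 queue=[] holders={T1}
Step 2: wait(T5) -> count=0 queue=[T5] holders={T1}
Step 3: signal(T1) -> count=0 queue=[] holders={T5}
Step 4: wait(T4) -> count=0 queue=[T4] holders={T5}
Step 5: wait(T1) -> count=0 queue=[T4,T1] holders={T5}
Step 6: wait(T3) -> count=0 queue=[T4,T1,T3] holders={T5}
Step 7: wait(T2) -> count=0 queue=[T4,T1,T3,T2] holders={T5}
Step 8: wait(T6) -> count=0 queue=[T4,T1,T3,T2,T6] holders={T5}
Step 9: signal(T5) -> count=0 queue=[T1,T3,T2,T6] holders={T4}
Step 10: signal(T4) -> count=0 queue=[T3,T2,T6] holders={T1}
Step 11: signal(T1) -> count=0 queue=[T2,T6] holders={T3}
Step 12: signal(T3) -> count=0 queue=[T6] holders={T2}
Step 13: signal(T2) -> count=0 queue=[] holders={T6}
Step 14: wait(T4) -> count=0 queue=[T4] holders={T6}
Step 15: signal(T6) -> count=0 queue=[] holders={T4}
Step 16: wait(T6) -> count=0 queue=[T6] holders={T4}
Step 17: signal(T4) -> count=0 queue=[] holders={T6}
Step 18: wait(T3) -> count=0 queue=[T3] holders={T6}
Step 19: wait(T1) -> count=0 queue=[T3,T1] holders={T6}
Final holders: T6

Answer: T6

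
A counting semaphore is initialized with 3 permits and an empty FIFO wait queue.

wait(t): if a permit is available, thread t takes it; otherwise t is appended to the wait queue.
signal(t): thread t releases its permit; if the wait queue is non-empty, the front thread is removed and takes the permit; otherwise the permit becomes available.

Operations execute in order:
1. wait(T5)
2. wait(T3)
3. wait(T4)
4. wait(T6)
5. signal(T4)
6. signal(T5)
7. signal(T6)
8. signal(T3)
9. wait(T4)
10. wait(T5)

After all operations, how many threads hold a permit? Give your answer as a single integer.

Step 1: wait(T5) -> count=2 queue=[] holders={T5}
Step 2: wait(T3) -> count=1 queue=[] holders={T3,T5}
Step 3: wait(T4) -> count=0 queue=[] holders={T3,T4,T5}
Step 4: wait(T6) -> count=0 queue=[T6] holders={T3,T4,T5}
Step 5: signal(T4) -> count=0 queue=[] holders={T3,T5,T6}
Step 6: signal(T5) -> count=1 queue=[] holders={T3,T6}
Step 7: signal(T6) -> count=2 queue=[] holders={T3}
Step 8: signal(T3) -> count=3 queue=[] holders={none}
Step 9: wait(T4) -> count=2 queue=[] holders={T4}
Step 10: wait(T5) -> count=1 queue=[] holders={T4,T5}
Final holders: {T4,T5} -> 2 thread(s)

Answer: 2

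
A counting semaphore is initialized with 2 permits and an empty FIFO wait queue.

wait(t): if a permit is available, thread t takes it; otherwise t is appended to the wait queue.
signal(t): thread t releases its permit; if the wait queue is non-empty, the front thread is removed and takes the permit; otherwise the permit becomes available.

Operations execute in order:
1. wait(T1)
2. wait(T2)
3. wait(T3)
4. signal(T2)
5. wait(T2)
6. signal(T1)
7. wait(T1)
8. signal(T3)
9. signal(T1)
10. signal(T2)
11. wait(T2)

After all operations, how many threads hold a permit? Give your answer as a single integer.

Answer: 1

Derivation:
Step 1: wait(T1) -> count=1 queue=[] holders={T1}
Step 2: wait(T2) -> count=0 queue=[] holders={T1,T2}
Step 3: wait(T3) -> count=0 queue=[T3] holders={T1,T2}
Step 4: signal(T2) -> count=0 queue=[] holders={T1,T3}
Step 5: wait(T2) -> count=0 queue=[T2] holders={T1,T3}
Step 6: signal(T1) -> count=0 queue=[] holders={T2,T3}
Step 7: wait(T1) -> count=0 queue=[T1] holders={T2,T3}
Step 8: signal(T3) -> count=0 queue=[] holders={T1,T2}
Step 9: signal(T1) -> count=1 queue=[] holders={T2}
Step 10: signal(T2) -> count=2 queue=[] holders={none}
Step 11: wait(T2) -> count=1 queue=[] holders={T2}
Final holders: {T2} -> 1 thread(s)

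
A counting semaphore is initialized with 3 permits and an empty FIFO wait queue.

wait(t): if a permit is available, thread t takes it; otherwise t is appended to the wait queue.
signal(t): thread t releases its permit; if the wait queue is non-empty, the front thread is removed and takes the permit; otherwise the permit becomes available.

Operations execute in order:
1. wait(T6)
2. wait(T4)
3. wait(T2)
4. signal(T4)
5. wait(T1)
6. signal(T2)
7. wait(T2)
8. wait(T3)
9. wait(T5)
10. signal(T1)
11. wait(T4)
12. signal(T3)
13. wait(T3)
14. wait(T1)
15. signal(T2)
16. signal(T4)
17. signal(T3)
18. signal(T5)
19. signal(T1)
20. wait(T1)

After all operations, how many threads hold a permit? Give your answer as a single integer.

Answer: 2

Derivation:
Step 1: wait(T6) -> count=2 queue=[] holders={T6}
Step 2: wait(T4) -> count=1 queue=[] holders={T4,T6}
Step 3: wait(T2) -> count=0 queue=[] holders={T2,T4,T6}
Step 4: signal(T4) -> count=1 queue=[] holders={T2,T6}
Step 5: wait(T1) -> count=0 queue=[] holders={T1,T2,T6}
Step 6: signal(T2) -> count=1 queue=[] holders={T1,T6}
Step 7: wait(T2) -> count=0 queue=[] holders={T1,T2,T6}
Step 8: wait(T3) -> count=0 queue=[T3] holders={T1,T2,T6}
Step 9: wait(T5) -> count=0 queue=[T3,T5] holders={T1,T2,T6}
Step 10: signal(T1) -> count=0 queue=[T5] holders={T2,T3,T6}
Step 11: wait(T4) -> count=0 queue=[T5,T4] holders={T2,T3,T6}
Step 12: signal(T3) -> count=0 queue=[T4] holders={T2,T5,T6}
Step 13: wait(T3) -> count=0 queue=[T4,T3] holders={T2,T5,T6}
Step 14: wait(T1) -> count=0 queue=[T4,T3,T1] holders={T2,T5,T6}
Step 15: signal(T2) -> count=0 queue=[T3,T1] holders={T4,T5,T6}
Step 16: signal(T4) -> count=0 queue=[T1] holders={T3,T5,T6}
Step 17: signal(T3) -> count=0 queue=[] holders={T1,T5,T6}
Step 18: signal(T5) -> count=1 queue=[] holders={T1,T6}
Step 19: signal(T1) -> count=2 queue=[] holders={T6}
Step 20: wait(T1) -> count=1 queue=[] holders={T1,T6}
Final holders: {T1,T6} -> 2 thread(s)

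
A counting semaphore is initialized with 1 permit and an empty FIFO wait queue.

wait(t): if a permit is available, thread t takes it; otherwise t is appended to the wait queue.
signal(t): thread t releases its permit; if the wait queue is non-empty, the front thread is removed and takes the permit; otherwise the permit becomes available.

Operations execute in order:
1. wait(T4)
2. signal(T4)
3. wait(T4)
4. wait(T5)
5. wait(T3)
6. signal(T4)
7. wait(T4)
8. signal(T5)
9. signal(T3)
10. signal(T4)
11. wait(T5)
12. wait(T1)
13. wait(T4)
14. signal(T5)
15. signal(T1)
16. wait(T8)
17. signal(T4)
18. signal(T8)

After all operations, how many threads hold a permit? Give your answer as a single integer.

Answer: 0

Derivation:
Step 1: wait(T4) -> count=0 queue=[] holders={T4}
Step 2: signal(T4) -> count=1 queue=[] holders={none}
Step 3: wait(T4) -> count=0 queue=[] holders={T4}
Step 4: wait(T5) -> count=0 queue=[T5] holders={T4}
Step 5: wait(T3) -> count=0 queue=[T5,T3] holders={T4}
Step 6: signal(T4) -> count=0 queue=[T3] holders={T5}
Step 7: wait(T4) -> count=0 queue=[T3,T4] holders={T5}
Step 8: signal(T5) -> count=0 queue=[T4] holders={T3}
Step 9: signal(T3) -> count=0 queue=[] holders={T4}
Step 10: signal(T4) -> count=1 queue=[] holders={none}
Step 11: wait(T5) -> count=0 queue=[] holders={T5}
Step 12: wait(T1) -> count=0 queue=[T1] holders={T5}
Step 13: wait(T4) -> count=0 queue=[T1,T4] holders={T5}
Step 14: signal(T5) -> count=0 queue=[T4] holders={T1}
Step 15: signal(T1) -> count=0 queue=[] holders={T4}
Step 16: wait(T8) -> count=0 queue=[T8] holders={T4}
Step 17: signal(T4) -> count=0 queue=[] holders={T8}
Step 18: signal(T8) -> count=1 queue=[] holders={none}
Final holders: {none} -> 0 thread(s)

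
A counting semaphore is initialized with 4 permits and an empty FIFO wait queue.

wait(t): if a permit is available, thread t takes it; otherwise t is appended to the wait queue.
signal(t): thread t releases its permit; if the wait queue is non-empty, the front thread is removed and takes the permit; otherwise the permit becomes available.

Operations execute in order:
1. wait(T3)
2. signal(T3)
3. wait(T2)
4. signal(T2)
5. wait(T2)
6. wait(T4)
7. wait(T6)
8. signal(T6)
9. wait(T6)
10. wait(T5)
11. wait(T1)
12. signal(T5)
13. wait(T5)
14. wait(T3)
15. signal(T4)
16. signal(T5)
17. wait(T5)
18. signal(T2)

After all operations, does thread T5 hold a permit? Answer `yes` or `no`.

Answer: yes

Derivation:
Step 1: wait(T3) -> count=3 queue=[] holders={T3}
Step 2: signal(T3) -> count=4 queue=[] holders={none}
Step 3: wait(T2) -> count=3 queue=[] holders={T2}
Step 4: signal(T2) -> count=4 queue=[] holders={none}
Step 5: wait(T2) -> count=3 queue=[] holders={T2}
Step 6: wait(T4) -> count=2 queue=[] holders={T2,T4}
Step 7: wait(T6) -> count=1 queue=[] holders={T2,T4,T6}
Step 8: signal(T6) -> count=2 queue=[] holders={T2,T4}
Step 9: wait(T6) -> count=1 queue=[] holders={T2,T4,T6}
Step 10: wait(T5) -> count=0 queue=[] holders={T2,T4,T5,T6}
Step 11: wait(T1) -> count=0 queue=[T1] holders={T2,T4,T5,T6}
Step 12: signal(T5) -> count=0 queue=[] holders={T1,T2,T4,T6}
Step 13: wait(T5) -> count=0 queue=[T5] holders={T1,T2,T4,T6}
Step 14: wait(T3) -> count=0 queue=[T5,T3] holders={T1,T2,T4,T6}
Step 15: signal(T4) -> count=0 queue=[T3] holders={T1,T2,T5,T6}
Step 16: signal(T5) -> count=0 queue=[] holders={T1,T2,T3,T6}
Step 17: wait(T5) -> count=0 queue=[T5] holders={T1,T2,T3,T6}
Step 18: signal(T2) -> count=0 queue=[] holders={T1,T3,T5,T6}
Final holders: {T1,T3,T5,T6} -> T5 in holders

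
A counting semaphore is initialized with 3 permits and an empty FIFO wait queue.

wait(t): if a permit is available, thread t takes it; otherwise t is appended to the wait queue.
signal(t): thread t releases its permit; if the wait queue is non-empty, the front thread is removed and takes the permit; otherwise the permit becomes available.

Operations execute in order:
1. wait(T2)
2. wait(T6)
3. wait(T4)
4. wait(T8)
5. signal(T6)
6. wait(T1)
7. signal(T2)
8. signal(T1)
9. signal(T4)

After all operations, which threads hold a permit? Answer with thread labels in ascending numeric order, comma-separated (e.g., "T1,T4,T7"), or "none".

Step 1: wait(T2) -> count=2 queue=[] holders={T2}
Step 2: wait(T6) -> count=1 queue=[] holders={T2,T6}
Step 3: wait(T4) -> count=0 queue=[] holders={T2,T4,T6}
Step 4: wait(T8) -> count=0 queue=[T8] holders={T2,T4,T6}
Step 5: signal(T6) -> count=0 queue=[] holders={T2,T4,T8}
Step 6: wait(T1) -> count=0 queue=[T1] holders={T2,T4,T8}
Step 7: signal(T2) -> count=0 queue=[] holders={T1,T4,T8}
Step 8: signal(T1) -> count=1 queue=[] holders={T4,T8}
Step 9: signal(T4) -> count=2 queue=[] holders={T8}
Final holders: T8

Answer: T8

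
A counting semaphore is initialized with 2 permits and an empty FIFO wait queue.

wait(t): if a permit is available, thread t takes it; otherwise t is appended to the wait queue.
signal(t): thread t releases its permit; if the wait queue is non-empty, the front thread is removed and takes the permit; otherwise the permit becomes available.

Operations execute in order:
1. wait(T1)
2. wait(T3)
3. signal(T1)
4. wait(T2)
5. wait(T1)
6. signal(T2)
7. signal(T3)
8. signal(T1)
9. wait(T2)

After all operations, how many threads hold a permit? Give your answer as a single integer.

Step 1: wait(T1) -> count=1 queue=[] holders={T1}
Step 2: wait(T3) -> count=0 queue=[] holders={T1,T3}
Step 3: signal(T1) -> count=1 queue=[] holders={T3}
Step 4: wait(T2) -> count=0 queue=[] holders={T2,T3}
Step 5: wait(T1) -> count=0 queue=[T1] holders={T2,T3}
Step 6: signal(T2) -> count=0 queue=[] holders={T1,T3}
Step 7: signal(T3) -> count=1 queue=[] holders={T1}
Step 8: signal(T1) -> count=2 queue=[] holders={none}
Step 9: wait(T2) -> count=1 queue=[] holders={T2}
Final holders: {T2} -> 1 thread(s)

Answer: 1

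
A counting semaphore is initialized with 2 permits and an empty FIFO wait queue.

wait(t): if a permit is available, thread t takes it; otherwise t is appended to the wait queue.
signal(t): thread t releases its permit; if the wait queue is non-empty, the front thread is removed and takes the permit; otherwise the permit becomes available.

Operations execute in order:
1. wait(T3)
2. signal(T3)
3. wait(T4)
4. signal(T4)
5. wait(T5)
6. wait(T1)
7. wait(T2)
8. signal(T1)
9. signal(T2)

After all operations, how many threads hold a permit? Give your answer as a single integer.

Step 1: wait(T3) -> count=1 queue=[] holders={T3}
Step 2: signal(T3) -> count=2 queue=[] holders={none}
Step 3: wait(T4) -> count=1 queue=[] holders={T4}
Step 4: signal(T4) -> count=2 queue=[] holders={none}
Step 5: wait(T5) -> count=1 queue=[] holders={T5}
Step 6: wait(T1) -> count=0 queue=[] holders={T1,T5}
Step 7: wait(T2) -> count=0 queue=[T2] holders={T1,T5}
Step 8: signal(T1) -> count=0 queue=[] holders={T2,T5}
Step 9: signal(T2) -> count=1 queue=[] holders={T5}
Final holders: {T5} -> 1 thread(s)

Answer: 1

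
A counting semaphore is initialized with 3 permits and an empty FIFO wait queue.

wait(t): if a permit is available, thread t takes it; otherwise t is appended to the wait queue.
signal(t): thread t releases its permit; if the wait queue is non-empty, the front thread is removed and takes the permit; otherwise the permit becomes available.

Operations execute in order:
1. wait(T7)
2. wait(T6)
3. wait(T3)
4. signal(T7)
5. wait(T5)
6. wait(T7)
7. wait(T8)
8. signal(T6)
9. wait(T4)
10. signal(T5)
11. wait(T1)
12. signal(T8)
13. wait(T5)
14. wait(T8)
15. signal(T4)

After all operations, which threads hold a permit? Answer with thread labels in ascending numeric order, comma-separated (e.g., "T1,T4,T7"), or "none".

Answer: T1,T3,T7

Derivation:
Step 1: wait(T7) -> count=2 queue=[] holders={T7}
Step 2: wait(T6) -> count=1 queue=[] holders={T6,T7}
Step 3: wait(T3) -> count=0 queue=[] holders={T3,T6,T7}
Step 4: signal(T7) -> count=1 queue=[] holders={T3,T6}
Step 5: wait(T5) -> count=0 queue=[] holders={T3,T5,T6}
Step 6: wait(T7) -> count=0 queue=[T7] holders={T3,T5,T6}
Step 7: wait(T8) -> count=0 queue=[T7,T8] holders={T3,T5,T6}
Step 8: signal(T6) -> count=0 queue=[T8] holders={T3,T5,T7}
Step 9: wait(T4) -> count=0 queue=[T8,T4] holders={T3,T5,T7}
Step 10: signal(T5) -> count=0 queue=[T4] holders={T3,T7,T8}
Step 11: wait(T1) -> count=0 queue=[T4,T1] holders={T3,T7,T8}
Step 12: signal(T8) -> count=0 queue=[T1] holders={T3,T4,T7}
Step 13: wait(T5) -> count=0 queue=[T1,T5] holders={T3,T4,T7}
Step 14: wait(T8) -> count=0 queue=[T1,T5,T8] holders={T3,T4,T7}
Step 15: signal(T4) -> count=0 queue=[T5,T8] holders={T1,T3,T7}
Final holders: T1,T3,T7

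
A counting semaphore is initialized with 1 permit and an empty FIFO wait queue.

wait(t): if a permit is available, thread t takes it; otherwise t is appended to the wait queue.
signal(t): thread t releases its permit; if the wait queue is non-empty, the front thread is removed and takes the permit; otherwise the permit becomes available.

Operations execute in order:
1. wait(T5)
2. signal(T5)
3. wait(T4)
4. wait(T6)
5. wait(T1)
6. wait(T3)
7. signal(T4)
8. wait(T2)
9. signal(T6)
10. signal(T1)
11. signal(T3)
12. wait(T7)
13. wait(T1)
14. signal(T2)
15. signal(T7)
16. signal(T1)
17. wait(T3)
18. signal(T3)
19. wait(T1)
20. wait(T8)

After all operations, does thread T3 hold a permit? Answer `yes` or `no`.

Step 1: wait(T5) -> count=0 queue=[] holders={T5}
Step 2: signal(T5) -> count=1 queue=[] holders={none}
Step 3: wait(T4) -> count=0 queue=[] holders={T4}
Step 4: wait(T6) -> count=0 queue=[T6] holders={T4}
Step 5: wait(T1) -> count=0 queue=[T6,T1] holders={T4}
Step 6: wait(T3) -> count=0 queue=[T6,T1,T3] holders={T4}
Step 7: signal(T4) -> count=0 queue=[T1,T3] holders={T6}
Step 8: wait(T2) -> count=0 queue=[T1,T3,T2] holders={T6}
Step 9: signal(T6) -> count=0 queue=[T3,T2] holders={T1}
Step 10: signal(T1) -> count=0 queue=[T2] holders={T3}
Step 11: signal(T3) -> count=0 queue=[] holders={T2}
Step 12: wait(T7) -> count=0 queue=[T7] holders={T2}
Step 13: wait(T1) -> count=0 queue=[T7,T1] holders={T2}
Step 14: signal(T2) -> count=0 queue=[T1] holders={T7}
Step 15: signal(T7) -> count=0 queue=[] holders={T1}
Step 16: signal(T1) -> count=1 queue=[] holders={none}
Step 17: wait(T3) -> count=0 queue=[] holders={T3}
Step 18: signal(T3) -> count=1 queue=[] holders={none}
Step 19: wait(T1) -> count=0 queue=[] holders={T1}
Step 20: wait(T8) -> count=0 queue=[T8] holders={T1}
Final holders: {T1} -> T3 not in holders

Answer: no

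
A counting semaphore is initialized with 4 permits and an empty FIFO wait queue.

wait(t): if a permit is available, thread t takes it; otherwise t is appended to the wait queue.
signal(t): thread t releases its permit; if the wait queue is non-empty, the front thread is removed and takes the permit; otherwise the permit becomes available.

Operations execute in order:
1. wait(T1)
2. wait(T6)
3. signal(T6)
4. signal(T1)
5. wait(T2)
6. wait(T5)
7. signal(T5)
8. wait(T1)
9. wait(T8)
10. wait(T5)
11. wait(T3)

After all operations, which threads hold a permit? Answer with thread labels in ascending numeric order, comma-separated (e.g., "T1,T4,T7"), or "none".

Answer: T1,T2,T5,T8

Derivation:
Step 1: wait(T1) -> count=3 queue=[] holders={T1}
Step 2: wait(T6) -> count=2 queue=[] holders={T1,T6}
Step 3: signal(T6) -> count=3 queue=[] holders={T1}
Step 4: signal(T1) -> count=4 queue=[] holders={none}
Step 5: wait(T2) -> count=3 queue=[] holders={T2}
Step 6: wait(T5) -> count=2 queue=[] holders={T2,T5}
Step 7: signal(T5) -> count=3 queue=[] holders={T2}
Step 8: wait(T1) -> count=2 queue=[] holders={T1,T2}
Step 9: wait(T8) -> count=1 queue=[] holders={T1,T2,T8}
Step 10: wait(T5) -> count=0 queue=[] holders={T1,T2,T5,T8}
Step 11: wait(T3) -> count=0 queue=[T3] holders={T1,T2,T5,T8}
Final holders: T1,T2,T5,T8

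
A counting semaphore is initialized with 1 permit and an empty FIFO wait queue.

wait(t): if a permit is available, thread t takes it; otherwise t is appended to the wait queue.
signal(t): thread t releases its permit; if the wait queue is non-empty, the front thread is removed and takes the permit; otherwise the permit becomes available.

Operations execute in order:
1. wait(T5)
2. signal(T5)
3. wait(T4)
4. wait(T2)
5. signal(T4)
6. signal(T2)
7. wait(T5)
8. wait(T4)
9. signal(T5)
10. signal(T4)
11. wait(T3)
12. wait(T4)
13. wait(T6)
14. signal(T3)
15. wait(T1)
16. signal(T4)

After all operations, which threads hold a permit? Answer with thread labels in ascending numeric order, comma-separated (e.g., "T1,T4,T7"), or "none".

Step 1: wait(T5) -> count=0 queue=[] holders={T5}
Step 2: signal(T5) -> count=1 queue=[] holders={none}
Step 3: wait(T4) -> count=0 queue=[] holders={T4}
Step 4: wait(T2) -> count=0 queue=[T2] holders={T4}
Step 5: signal(T4) -> count=0 queue=[] holders={T2}
Step 6: signal(T2) -> count=1 queue=[] holders={none}
Step 7: wait(T5) -> count=0 queue=[] holders={T5}
Step 8: wait(T4) -> count=0 queue=[T4] holders={T5}
Step 9: signal(T5) -> count=0 queue=[] holders={T4}
Step 10: signal(T4) -> count=1 queue=[] holders={none}
Step 11: wait(T3) -> count=0 queue=[] holders={T3}
Step 12: wait(T4) -> count=0 queue=[T4] holders={T3}
Step 13: wait(T6) -> count=0 queue=[T4,T6] holders={T3}
Step 14: signal(T3) -> count=0 queue=[T6] holders={T4}
Step 15: wait(T1) -> count=0 queue=[T6,T1] holders={T4}
Step 16: signal(T4) -> count=0 queue=[T1] holders={T6}
Final holders: T6

Answer: T6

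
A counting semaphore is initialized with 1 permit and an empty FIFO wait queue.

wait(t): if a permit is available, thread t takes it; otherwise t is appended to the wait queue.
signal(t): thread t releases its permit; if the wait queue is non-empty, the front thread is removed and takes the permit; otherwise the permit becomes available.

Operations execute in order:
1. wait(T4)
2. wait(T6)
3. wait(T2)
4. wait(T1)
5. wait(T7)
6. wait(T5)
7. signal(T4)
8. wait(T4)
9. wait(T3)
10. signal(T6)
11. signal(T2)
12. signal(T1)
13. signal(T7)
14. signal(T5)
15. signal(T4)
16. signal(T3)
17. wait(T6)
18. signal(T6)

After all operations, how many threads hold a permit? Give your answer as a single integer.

Step 1: wait(T4) -> count=0 queue=[] holders={T4}
Step 2: wait(T6) -> count=0 queue=[T6] holders={T4}
Step 3: wait(T2) -> count=0 queue=[T6,T2] holders={T4}
Step 4: wait(T1) -> count=0 queue=[T6,T2,T1] holders={T4}
Step 5: wait(T7) -> count=0 queue=[T6,T2,T1,T7] holders={T4}
Step 6: wait(T5) -> count=0 queue=[T6,T2,T1,T7,T5] holders={T4}
Step 7: signal(T4) -> count=0 queue=[T2,T1,T7,T5] holders={T6}
Step 8: wait(T4) -> count=0 queue=[T2,T1,T7,T5,T4] holders={T6}
Step 9: wait(T3) -> count=0 queue=[T2,T1,T7,T5,T4,T3] holders={T6}
Step 10: signal(T6) -> count=0 queue=[T1,T7,T5,T4,T3] holders={T2}
Step 11: signal(T2) -> count=0 queue=[T7,T5,T4,T3] holders={T1}
Step 12: signal(T1) -> count=0 queue=[T5,T4,T3] holders={T7}
Step 13: signal(T7) -> count=0 queue=[T4,T3] holders={T5}
Step 14: signal(T5) -> count=0 queue=[T3] holders={T4}
Step 15: signal(T4) -> count=0 queue=[] holders={T3}
Step 16: signal(T3) -> count=1 queue=[] holders={none}
Step 17: wait(T6) -> count=0 queue=[] holders={T6}
Step 18: signal(T6) -> count=1 queue=[] holders={none}
Final holders: {none} -> 0 thread(s)

Answer: 0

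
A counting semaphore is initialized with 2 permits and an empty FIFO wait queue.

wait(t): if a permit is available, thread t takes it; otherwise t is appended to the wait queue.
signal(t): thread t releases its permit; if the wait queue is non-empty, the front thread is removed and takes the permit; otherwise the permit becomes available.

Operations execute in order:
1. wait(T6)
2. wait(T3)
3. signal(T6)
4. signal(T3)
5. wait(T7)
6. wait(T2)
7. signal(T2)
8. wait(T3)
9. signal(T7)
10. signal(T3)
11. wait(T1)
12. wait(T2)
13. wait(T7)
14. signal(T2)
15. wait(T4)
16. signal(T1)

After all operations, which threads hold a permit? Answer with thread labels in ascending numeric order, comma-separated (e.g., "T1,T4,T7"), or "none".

Step 1: wait(T6) -> count=1 queue=[] holders={T6}
Step 2: wait(T3) -> count=0 queue=[] holders={T3,T6}
Step 3: signal(T6) -> count=1 queue=[] holders={T3}
Step 4: signal(T3) -> count=2 queue=[] holders={none}
Step 5: wait(T7) -> count=1 queue=[] holders={T7}
Step 6: wait(T2) -> count=0 queue=[] holders={T2,T7}
Step 7: signal(T2) -> count=1 queue=[] holders={T7}
Step 8: wait(T3) -> count=0 queue=[] holders={T3,T7}
Step 9: signal(T7) -> count=1 queue=[] holders={T3}
Step 10: signal(T3) -> count=2 queue=[] holders={none}
Step 11: wait(T1) -> count=1 queue=[] holders={T1}
Step 12: wait(T2) -> count=0 queue=[] holders={T1,T2}
Step 13: wait(T7) -> count=0 queue=[T7] holders={T1,T2}
Step 14: signal(T2) -> count=0 queue=[] holders={T1,T7}
Step 15: wait(T4) -> count=0 queue=[T4] holders={T1,T7}
Step 16: signal(T1) -> count=0 queue=[] holders={T4,T7}
Final holders: T4,T7

Answer: T4,T7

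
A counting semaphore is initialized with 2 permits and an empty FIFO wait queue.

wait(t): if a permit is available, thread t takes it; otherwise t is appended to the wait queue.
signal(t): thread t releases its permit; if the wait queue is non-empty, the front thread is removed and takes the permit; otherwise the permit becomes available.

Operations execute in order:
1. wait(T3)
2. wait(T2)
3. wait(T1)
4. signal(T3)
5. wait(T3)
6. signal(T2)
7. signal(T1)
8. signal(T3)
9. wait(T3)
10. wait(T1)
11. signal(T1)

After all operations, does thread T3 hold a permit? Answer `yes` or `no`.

Answer: yes

Derivation:
Step 1: wait(T3) -> count=1 queue=[] holders={T3}
Step 2: wait(T2) -> count=0 queue=[] holders={T2,T3}
Step 3: wait(T1) -> count=0 queue=[T1] holders={T2,T3}
Step 4: signal(T3) -> count=0 queue=[] holders={T1,T2}
Step 5: wait(T3) -> count=0 queue=[T3] holders={T1,T2}
Step 6: signal(T2) -> count=0 queue=[] holders={T1,T3}
Step 7: signal(T1) -> count=1 queue=[] holders={T3}
Step 8: signal(T3) -> count=2 queue=[] holders={none}
Step 9: wait(T3) -> count=1 queue=[] holders={T3}
Step 10: wait(T1) -> count=0 queue=[] holders={T1,T3}
Step 11: signal(T1) -> count=1 queue=[] holders={T3}
Final holders: {T3} -> T3 in holders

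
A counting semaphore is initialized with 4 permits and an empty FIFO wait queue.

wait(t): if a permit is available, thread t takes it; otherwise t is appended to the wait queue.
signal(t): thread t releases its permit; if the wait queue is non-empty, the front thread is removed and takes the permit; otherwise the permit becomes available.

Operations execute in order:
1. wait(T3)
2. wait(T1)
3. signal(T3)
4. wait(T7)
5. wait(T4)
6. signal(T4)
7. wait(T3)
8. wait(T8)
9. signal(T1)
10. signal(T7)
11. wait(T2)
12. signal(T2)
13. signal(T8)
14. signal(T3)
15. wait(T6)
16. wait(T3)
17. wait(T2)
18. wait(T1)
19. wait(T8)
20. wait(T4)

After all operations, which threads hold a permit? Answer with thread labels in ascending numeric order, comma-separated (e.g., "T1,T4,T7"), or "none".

Step 1: wait(T3) -> count=3 queue=[] holders={T3}
Step 2: wait(T1) -> count=2 queue=[] holders={T1,T3}
Step 3: signal(T3) -> count=3 queue=[] holders={T1}
Step 4: wait(T7) -> count=2 queue=[] holders={T1,T7}
Step 5: wait(T4) -> count=1 queue=[] holders={T1,T4,T7}
Step 6: signal(T4) -> count=2 queue=[] holders={T1,T7}
Step 7: wait(T3) -> count=1 queue=[] holders={T1,T3,T7}
Step 8: wait(T8) -> count=0 queue=[] holders={T1,T3,T7,T8}
Step 9: signal(T1) -> count=1 queue=[] holders={T3,T7,T8}
Step 10: signal(T7) -> count=2 queue=[] holders={T3,T8}
Step 11: wait(T2) -> count=1 queue=[] holders={T2,T3,T8}
Step 12: signal(T2) -> count=2 queue=[] holders={T3,T8}
Step 13: signal(T8) -> count=3 queue=[] holders={T3}
Step 14: signal(T3) -> count=4 queue=[] holders={none}
Step 15: wait(T6) -> count=3 queue=[] holders={T6}
Step 16: wait(T3) -> count=2 queue=[] holders={T3,T6}
Step 17: wait(T2) -> count=1 queue=[] holders={T2,T3,T6}
Step 18: wait(T1) -> count=0 queue=[] holders={T1,T2,T3,T6}
Step 19: wait(T8) -> count=0 queue=[T8] holders={T1,T2,T3,T6}
Step 20: wait(T4) -> count=0 queue=[T8,T4] holders={T1,T2,T3,T6}
Final holders: T1,T2,T3,T6

Answer: T1,T2,T3,T6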